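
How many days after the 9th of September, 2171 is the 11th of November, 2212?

15038

Day-of-year of September 9, 2171: 252.
Day-of-year of November 11, 2212: 316.
2171 has 365 days, so 365 − 252 = 113 days remain in 2171.
Full years 2172–2211: 31 common + 9 leap = 31×365 + 9×366 = 14609 days.
Total: 113 + 14609 + 316 = 15038 days.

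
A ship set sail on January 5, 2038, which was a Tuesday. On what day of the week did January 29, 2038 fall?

Within January 2038: 29 − 5 = 24 days.
24 mod 7 = 3, so 3 days after Tuesday is Friday.

Friday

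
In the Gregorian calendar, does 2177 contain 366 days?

2177 is not a leap year.

No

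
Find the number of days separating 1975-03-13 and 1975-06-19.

March 1975: 31 − 13 = 18 days remain.
Then April (30), May (31): 30 + 31 = 61 days.
June 1–19, 1975: 19 days.
Total: 18 + 61 + 19 = 98 days.

98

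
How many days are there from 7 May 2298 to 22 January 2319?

From May 7, 2298 to May 7, 2318: 20 years, of which 4 contain a Feb 29 — 16×365 + 4×366 = 7304 days.
(2300 is not a leap year (divisible by 100 but not 400).)
May 2318: 31 − 7 = 24 days remain.
Then June (30), July (31), August (31), September (30), October (31), November (30), December (31): 30 + 31 + 31 + 30 + 31 + 30 + 31 = 214 days.
January 1–22, 2319: 22 days.
Residual: 260 days.
Total: 7564 days.

7564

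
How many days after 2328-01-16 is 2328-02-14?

29

January 2328: 31 − 16 = 15 days remain.
February 1–14, 2328: 14 days (2328 is a leap year).
Total: 15 + 14 = 29 days.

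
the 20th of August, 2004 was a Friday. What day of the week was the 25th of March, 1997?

Tuesday

Count forward from the earlier date (March 25, 1997) to the later (August 20, 2004):
Day-of-year of March 25, 1997: 84.
Day-of-year of August 20, 2004: 233.
1997 has 365 days, so 365 − 84 = 281 days remain in 1997.
Full years: 1998: 365; 1999: 365; 2000: 366; 2001: 365; 2002: 365; 2003: 365. Sum = 2191.
Total: 281 + 2191 + 233 = 2705 days.
2705 mod 7 = 3, so 3 days before Friday is Tuesday.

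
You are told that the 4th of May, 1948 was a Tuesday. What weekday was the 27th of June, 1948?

Sunday

May 1948: 31 − 4 = 27 days remain.
June 1–27, 1948: 27 days.
Total: 27 + 27 = 54 days.
54 mod 7 = 5, so 5 days after Tuesday is Sunday.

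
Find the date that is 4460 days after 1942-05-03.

1954-07-19

Count 4460 days after May 3, 1942:
From May 3, 1942 to May 3, 1954: 12 years, of which 3 contain a Feb 29 — 9×365 + 3×366 = 4383 days.
May 1954: 31 − 3 = 28 days remain.
Then June (30): 30 days.
July 1–19, 1954: 19 days.
Residual: 77 days.
Total: 4460 days.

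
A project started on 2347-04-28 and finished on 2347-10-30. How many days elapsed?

185

April 2347: 30 − 28 = 2 days remain.
Then May (31), June (30), July (31), August (31), September (30): 31 + 30 + 31 + 31 + 30 = 153 days.
October 1–30, 2347: 30 days.
Total: 2 + 153 + 30 = 185 days.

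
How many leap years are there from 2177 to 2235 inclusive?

Years divisible by 4: 2180, 2184, …, 2232 — 14 in all.
Of these, 2200 is divisible by 100 but not 400, so not leap.
Leap years: 14 − 1 = 13.

13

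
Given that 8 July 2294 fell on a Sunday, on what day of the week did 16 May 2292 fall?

Count forward from the earlier date (May 16, 2292) to the later (July 8, 2294):
Day-of-year of May 16, 2292: 137.
Day-of-year of July 8, 2294: 189.
2292 has 366 days, so 366 − 137 = 229 days remain in 2292.
Full years: 2293: 365. Sum = 365.
Total: 229 + 365 + 189 = 783 days.
783 mod 7 = 6, so 6 days before Sunday is Monday.

Monday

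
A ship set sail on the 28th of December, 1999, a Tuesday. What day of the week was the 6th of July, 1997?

Sunday

Count forward from the earlier date (July 6, 1997) to the later (December 28, 1999):
July 6, 1997 → July 6, 1998: 365 days.
July 6, 1998 → July 6, 1999: 365 days.
July 1999: 31 − 6 = 25 days remain.
Then August (31), September (30), October (31), November (30): 31 + 30 + 31 + 30 = 122 days.
December 1–28, 1999: 28 days.
Residual: 175 days.
Total: 905 days.
905 mod 7 = 2, so 2 days before Tuesday is Sunday.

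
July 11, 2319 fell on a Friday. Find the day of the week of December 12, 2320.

July 11, 2319 → July 11, 2320: 366 days (2320 is a leap year).
July 2320: 31 − 11 = 20 days remain.
Then August (31), September (30), October (31), November (30): 31 + 30 + 31 + 30 = 122 days.
December 1–12, 2320: 12 days.
Residual: 154 days.
Total: 520 days.
520 mod 7 = 2, so 2 days after Friday is Sunday.

Sunday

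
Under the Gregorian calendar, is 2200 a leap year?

2200 is not a leap year (divisible by 100 but not 400).

No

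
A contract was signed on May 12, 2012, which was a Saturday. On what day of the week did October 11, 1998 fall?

Sunday

Count forward from the earlier date (October 11, 1998) to the later (May 12, 2012):
From October 11, 1998 to October 11, 2011: 13 years, of which 3 contain a Feb 29 — 10×365 + 3×366 = 4748 days.
(2000 is a leap year (divisible by 400).)
October 2011: 31 − 11 = 20 days remain.
Then November (30), December (31), January (31), February 2012 (29), March (31), April (30): 30 + 31 + 31 + 29 + 31 + 30 = 182 days.
May 1–12, 2012: 12 days.
Residual: 214 days.
Total: 4962 days.
4962 mod 7 = 6, so 6 days before Saturday is Sunday.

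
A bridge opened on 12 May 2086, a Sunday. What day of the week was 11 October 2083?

Count forward from the earlier date (October 11, 2083) to the later (May 12, 2086):
October 11, 2083 → October 11, 2084: 366 days (2084 is a leap year).
October 11, 2084 → October 11, 2085: 365 days.
October 2085: 31 − 11 = 20 days remain.
Then November (30), December (31), January (31), February 2086 (28), March (31), April (30): 30 + 31 + 31 + 28 + 31 + 30 = 181 days.
May 1–12, 2086: 12 days.
Residual: 213 days.
Total: 944 days.
944 mod 7 = 6, so 6 days before Sunday is Monday.

Monday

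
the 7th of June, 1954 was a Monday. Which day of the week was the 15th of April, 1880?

Count forward from the earlier date (April 15, 1880) to the later (June 7, 1954):
Day-of-year of April 15, 1880: 106.
Day-of-year of June 7, 1954: 158.
1880 has 366 days, so 366 − 106 = 260 days remain in 1880.
Full years 1881–1953: 56 common + 17 leap = 56×365 + 17×366 = 26662 days.
Total: 260 + 26662 + 158 = 27080 days.
27080 mod 7 = 4, so 4 days before Monday is Thursday.

Thursday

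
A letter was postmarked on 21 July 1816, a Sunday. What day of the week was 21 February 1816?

Wednesday

Count forward from the earlier date (February 21, 1816) to the later (July 21, 1816):
February 1816: 29 − 21 = 8 days remain (1816 is a leap year, so February has 29 days).
Then March (31), April (30), May (31), June (30): 31 + 30 + 31 + 30 = 122 days.
July 1–21, 1816: 21 days.
Total: 8 + 122 + 21 = 151 days.
151 mod 7 = 4, so 4 days before Sunday is Wednesday.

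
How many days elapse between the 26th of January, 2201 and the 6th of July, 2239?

Day-of-year of January 26, 2201: 26.
Day-of-year of July 6, 2239: 187.
2201 has 365 days, so 365 − 26 = 339 days remain in 2201.
Full years 2202–2238: 28 common + 9 leap = 28×365 + 9×366 = 13514 days.
Total: 339 + 13514 + 187 = 14040 days.

14040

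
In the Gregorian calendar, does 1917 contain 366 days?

No

1917 is not a leap year.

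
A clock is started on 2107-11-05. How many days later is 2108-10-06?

336

November 2107: 30 − 5 = 25 days remain.
Then 10 full months totalling 305 days.
October 1–6, 2108: 6 days.
Residual: 336 days.
Total: 336 days.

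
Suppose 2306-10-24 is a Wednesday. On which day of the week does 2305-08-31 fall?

Count forward from the earlier date (August 31, 2305) to the later (October 24, 2306):
August 2305: 31 − 31 = 0 days remain.
Then 13 full months totalling 395 days.
October 1–24, 2306: 24 days.
Total: 0 + 395 + 24 = 419 days.
419 mod 7 = 6, so 6 days before Wednesday is Thursday.

Thursday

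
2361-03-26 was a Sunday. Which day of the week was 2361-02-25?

Count forward from the earlier date (February 25, 2361) to the later (March 26, 2361):
February 2361: 28 − 25 = 3 days remain (2361 is not a leap year, so February has 28 days).
March 1–26, 2361: 26 days.
Total: 3 + 26 = 29 days.
29 mod 7 = 1, so 1 day before Sunday is Saturday.

Saturday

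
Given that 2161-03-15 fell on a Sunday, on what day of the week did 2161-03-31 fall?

Within March 2161: 31 − 15 = 16 days.
16 mod 7 = 2, so 2 days after Sunday is Tuesday.

Tuesday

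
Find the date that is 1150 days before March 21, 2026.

January 26, 2023

Count 1150 days before March 21, 2026:
January 26, 2023 → January 26, 2024: 365 days.
January 26, 2024 → January 26, 2025: 366 days (2024 is a leap year).
January 26, 2025 → January 26, 2026: 365 days.
January 2026: 31 − 26 = 5 days remain.
Then February 2026 (28): 28 days.
March 1–21, 2026: 21 days.
Residual: 54 days.
Total: 1150 days.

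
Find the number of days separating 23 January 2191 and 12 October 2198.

Day-of-year of January 23, 2191: 23.
Day-of-year of October 12, 2198: 285.
2191 has 365 days, so 365 − 23 = 342 days remain in 2191.
Full years: 2192: 366; 2193: 365; 2194: 365; 2195: 365; 2196: 366; 2197: 365. Sum = 2192.
Total: 342 + 2192 + 285 = 2819 days.

2819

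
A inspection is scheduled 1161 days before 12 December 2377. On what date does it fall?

8 October 2374

Count 1161 days before December 12, 2377:
October 8, 2374 → October 8, 2375: 365 days.
October 8, 2375 → October 8, 2376: 366 days (2376 is a leap year).
October 8, 2376 → October 8, 2377: 365 days.
October 2377: 31 − 8 = 23 days remain.
Then November (30): 30 days.
December 1–12, 2377: 12 days.
Residual: 65 days.
Total: 1161 days.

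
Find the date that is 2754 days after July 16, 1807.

January 29, 1815

Count 2754 days after July 16, 1807:
From July 16, 1807 to July 16, 1814: 7 years, of which 2 contain a Feb 29 — 5×365 + 2×366 = 2557 days.
July 1814: 31 − 16 = 15 days remain.
Then August (31), September (30), October (31), November (30), December (31): 31 + 30 + 31 + 30 + 31 = 153 days.
January 1–29, 1815: 29 days.
Residual: 197 days.
Total: 2754 days.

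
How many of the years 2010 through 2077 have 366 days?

17

Years divisible by 4: 2012, 2016, …, 2076 — 17 in all.
No century exceptions apply. Count: 17.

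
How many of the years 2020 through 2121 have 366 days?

25

Years divisible by 4: 2020, 2024, …, 2120 — 26 in all.
Of these, 2100 is divisible by 100 but not 400, so not leap.
Leap years: 26 − 1 = 25.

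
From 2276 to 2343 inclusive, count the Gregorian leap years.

Years divisible by 4: 2276, 2280, …, 2340 — 17 in all.
Of these, 2300 is divisible by 100 but not 400, so not leap.
Leap years: 17 − 1 = 16.

16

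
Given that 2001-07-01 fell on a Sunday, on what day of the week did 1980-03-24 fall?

Count forward from the earlier date (March 24, 1980) to the later (July 1, 2001):
From March 24, 1980 to March 24, 2001: 21 years, of which 5 contain a Feb 29 — 16×365 + 5×366 = 7670 days.
(2000 is a leap year (divisible by 400).)
March 2001: 31 − 24 = 7 days remain.
Then April (30), May (31), June (30): 30 + 31 + 30 = 91 days.
July 1, 2001: 1 day.
Residual: 99 days.
Total: 7769 days.
7769 mod 7 = 6, so 6 days before Sunday is Monday.

Monday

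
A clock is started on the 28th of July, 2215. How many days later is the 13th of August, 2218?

July 28, 2215 → July 28, 2216: 366 days (2216 is a leap year).
July 28, 2216 → July 28, 2217: 365 days.
July 28, 2217 → July 28, 2218: 365 days.
July 2218: 31 − 28 = 3 days remain.
August 1–13, 2218: 13 days.
Residual: 16 days.
Total: 1112 days.

1112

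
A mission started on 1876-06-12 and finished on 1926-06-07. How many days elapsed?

18256

From June 12, 1876 to June 12, 1925: 49 years, of which 11 contain a Feb 29 — 38×365 + 11×366 = 17896 days.
(1900 is not a leap year (divisible by 100 but not 400).)
June 1925: 30 − 12 = 18 days remain.
Then 11 full months totalling 335 days.
June 1–7, 1926: 7 days.
Residual: 360 days.
Total: 18256 days.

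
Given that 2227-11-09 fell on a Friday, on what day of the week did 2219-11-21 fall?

Count forward from the earlier date (November 21, 2219) to the later (November 9, 2227):
Day-of-year of November 21, 2219: 325.
Day-of-year of November 9, 2227: 313.
2219 has 365 days, so 365 − 325 = 40 days remain in 2219.
Full years 2220–2226: 5 common + 2 leap = 5×365 + 2×366 = 2557 days.
Total: 40 + 2557 + 313 = 2910 days.
2910 mod 7 = 5, so 5 days before Friday is Sunday.

Sunday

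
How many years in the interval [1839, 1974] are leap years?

33

Years divisible by 4: 1840, 1844, …, 1972 — 34 in all.
Of these, 1900 is divisible by 100 but not 400, so not leap.
Leap years: 34 − 1 = 33.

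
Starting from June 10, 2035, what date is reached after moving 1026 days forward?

April 1, 2038

Count 1026 days after June 10, 2035:
June 10, 2035 → June 10, 2036: 366 days (2036 is a leap year).
June 10, 2036 → June 10, 2037: 365 days.
June 2037: 30 − 10 = 20 days remain.
Then 9 full months totalling 274 days.
April 1, 2038: 1 day.
Residual: 295 days.
Total: 1026 days.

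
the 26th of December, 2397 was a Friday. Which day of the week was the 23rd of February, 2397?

Count forward from the earlier date (February 23, 2397) to the later (December 26, 2397):
February 2397: 28 − 23 = 5 days remain (2397 is not a leap year, so February has 28 days).
Then 9 full months totalling 275 days.
December 1–26, 2397: 26 days.
Total: 5 + 275 + 26 = 306 days.
306 mod 7 = 5, so 5 days before Friday is Sunday.

Sunday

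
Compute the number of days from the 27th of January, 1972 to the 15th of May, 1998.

Day-of-year of January 27, 1972: 27.
Day-of-year of May 15, 1998: 135.
1972 has 366 days, so 366 − 27 = 339 days remain in 1972.
Full years 1973–1997: 19 common + 6 leap = 19×365 + 6×366 = 9131 days.
Total: 339 + 9131 + 135 = 9605 days.

9605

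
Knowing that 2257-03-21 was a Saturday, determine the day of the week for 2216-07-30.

Tuesday

Count forward from the earlier date (July 30, 2216) to the later (March 21, 2257):
Day-of-year of July 30, 2216: 212.
Day-of-year of March 21, 2257: 80.
2216 has 366 days, so 366 − 212 = 154 days remain in 2216.
Full years 2217–2256: 30 common + 10 leap = 30×365 + 10×366 = 14610 days.
Total: 154 + 14610 + 80 = 14844 days.
14844 mod 7 = 4, so 4 days before Saturday is Tuesday.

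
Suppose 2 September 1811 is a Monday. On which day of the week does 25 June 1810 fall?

Monday

Count forward from the earlier date (June 25, 1810) to the later (September 2, 1811):
Day-of-year of June 25, 1810: 176.
Day-of-year of September 2, 1811: 245.
1810 has 365 days, so 365 − 176 = 189 days remain in 1810.
Total: 189 + 245 = 434 days.
434 is a multiple of 7, so 25 June 1810 falls on the same weekday: Monday.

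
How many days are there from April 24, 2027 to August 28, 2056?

10719

From April 24, 2027 to April 24, 2056: 29 years, of which 8 contain a Feb 29 — 21×365 + 8×366 = 10593 days.
April 2056: 30 − 24 = 6 days remain.
Then May (31), June (30), July (31): 31 + 30 + 31 = 92 days.
August 1–28, 2056: 28 days.
Residual: 126 days.
Total: 10719 days.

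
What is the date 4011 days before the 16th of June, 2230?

the 23rd of June, 2219

Count 4011 days before June 16, 2230:
Day-of-year of June 23, 2219: 174.
Day-of-year of June 16, 2230: 167.
2219 has 365 days, so 365 − 174 = 191 days remain in 2219.
Full years 2220–2229: 7 common + 3 leap = 7×365 + 3×366 = 3653 days.
Total: 191 + 3653 + 167 = 4011 days.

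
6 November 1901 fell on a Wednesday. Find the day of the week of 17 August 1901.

Count forward from the earlier date (August 17, 1901) to the later (November 6, 1901):
August 1901: 31 − 17 = 14 days remain.
Then September (30), October (31): 30 + 31 = 61 days.
November 1–6, 1901: 6 days.
Total: 14 + 61 + 6 = 81 days.
81 mod 7 = 4, so 4 days before Wednesday is Saturday.

Saturday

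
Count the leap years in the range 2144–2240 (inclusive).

Years divisible by 4: 2144, 2148, …, 2240 — 25 in all.
Of these, 2200 is divisible by 100 but not 400, so not leap.
Leap years: 25 − 1 = 24.

24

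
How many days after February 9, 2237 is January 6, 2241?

February 9, 2237 → February 9, 2238: 365 days.
February 9, 2238 → February 9, 2239: 365 days.
February 9, 2239 → February 9, 2240: 365 days.
February 2240: 29 − 9 = 20 days remain (2240 is a leap year, so February has 29 days).
Then 10 full months totalling 306 days.
January 1–6, 2241: 6 days.
Residual: 332 days.
Total: 1427 days.

1427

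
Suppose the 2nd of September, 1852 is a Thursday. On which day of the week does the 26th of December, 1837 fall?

Count forward from the earlier date (December 26, 1837) to the later (September 2, 1852):
From December 26, 1837 to December 26, 1851: 14 years, of which 3 contain a Feb 29 — 11×365 + 3×366 = 5113 days.
December 1851: 31 − 26 = 5 days remain.
Then January (31), February 1852 (29), March (31), April (30), May (31), June (30), July (31), August (31): 31 + 29 + 31 + 30 + 31 + 30 + 31 + 31 = 244 days.
September 1–2, 1852: 2 days.
Residual: 251 days.
Total: 5364 days.
5364 mod 7 = 2, so 2 days before Thursday is Tuesday.

Tuesday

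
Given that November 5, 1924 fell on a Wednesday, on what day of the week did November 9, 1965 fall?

Day-of-year of November 5, 1924: 310.
Day-of-year of November 9, 1965: 313.
1924 has 366 days, so 366 − 310 = 56 days remain in 1924.
Full years 1925–1964: 30 common + 10 leap = 30×365 + 10×366 = 14610 days.
Total: 56 + 14610 + 313 = 14979 days.
14979 mod 7 = 6, so 6 days after Wednesday is Tuesday.

Tuesday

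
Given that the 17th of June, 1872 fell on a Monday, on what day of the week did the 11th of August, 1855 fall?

Saturday

Count forward from the earlier date (August 11, 1855) to the later (June 17, 1872):
From August 11, 1855 to August 11, 1871: 16 years, of which 4 contain a Feb 29 — 12×365 + 4×366 = 5844 days.
August 1871: 31 − 11 = 20 days remain.
Then 9 full months totalling 274 days.
June 1–17, 1872: 17 days.
Residual: 311 days.
Total: 6155 days.
6155 mod 7 = 2, so 2 days before Monday is Saturday.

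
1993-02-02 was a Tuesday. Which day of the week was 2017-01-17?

Day-of-year of February 2, 1993: 33.
Day-of-year of January 17, 2017: 17.
1993 has 365 days, so 365 − 33 = 332 days remain in 1993.
Full years 1994–2016: 17 common + 6 leap = 17×365 + 6×366 = 8401 days.
Total: 332 + 8401 + 17 = 8750 days.
8750 is a multiple of 7, so 2017-01-17 falls on the same weekday: Tuesday.

Tuesday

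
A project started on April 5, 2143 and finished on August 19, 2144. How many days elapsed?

Day-of-year of April 5, 2143: 95.
Day-of-year of August 19, 2144: 232.
2143 has 365 days, so 365 − 95 = 270 days remain in 2143.
Total: 270 + 232 = 502 days.

502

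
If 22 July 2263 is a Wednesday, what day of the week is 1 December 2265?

Friday

Day-of-year of July 22, 2263: 203.
Day-of-year of December 1, 2265: 335.
2263 has 365 days, so 365 − 203 = 162 days remain in 2263.
Full years: 2264: 366. Sum = 366.
Total: 162 + 366 + 335 = 863 days.
863 mod 7 = 2, so 2 days after Wednesday is Friday.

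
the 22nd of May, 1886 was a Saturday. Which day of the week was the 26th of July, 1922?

Wednesday

From May 22, 1886 to May 22, 1922: 36 years, of which 8 contain a Feb 29 — 28×365 + 8×366 = 13148 days.
(1900 is not a leap year (divisible by 100 but not 400).)
May 1922: 31 − 22 = 9 days remain.
Then June (30): 30 days.
July 1–26, 1922: 26 days.
Residual: 65 days.
Total: 13213 days.
13213 mod 7 = 4, so 4 days after Saturday is Wednesday.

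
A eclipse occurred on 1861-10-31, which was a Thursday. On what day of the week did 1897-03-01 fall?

Monday

Day-of-year of October 31, 1861: 304.
Day-of-year of March 1, 1897: 60.
1861 has 365 days, so 365 − 304 = 61 days remain in 1861.
Full years 1862–1896: 26 common + 9 leap = 26×365 + 9×366 = 12784 days.
Total: 61 + 12784 + 60 = 12905 days.
12905 mod 7 = 4, so 4 days after Thursday is Monday.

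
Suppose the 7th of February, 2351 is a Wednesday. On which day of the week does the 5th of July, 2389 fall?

From February 7, 2351 to February 7, 2389: 38 years, of which 10 contain a Feb 29 — 28×365 + 10×366 = 13880 days.
February 2389: 28 − 7 = 21 days remain (2389 is not a leap year, so February has 28 days).
Then March (31), April (30), May (31), June (30): 31 + 30 + 31 + 30 = 122 days.
July 1–5, 2389: 5 days.
Residual: 148 days.
Total: 14028 days.
14028 is a multiple of 7, so the 5th of July, 2389 falls on the same weekday: Wednesday.

Wednesday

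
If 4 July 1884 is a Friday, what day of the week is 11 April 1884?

Friday

Count forward from the earlier date (April 11, 1884) to the later (July 4, 1884):
April 1884: 30 − 11 = 19 days remain.
Then May (31), June (30): 31 + 30 = 61 days.
July 1–4, 1884: 4 days.
Total: 19 + 61 + 4 = 84 days.
84 is a multiple of 7, so 11 April 1884 falls on the same weekday: Friday.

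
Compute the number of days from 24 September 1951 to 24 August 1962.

Day-of-year of September 24, 1951: 267.
Day-of-year of August 24, 1962: 236.
1951 has 365 days, so 365 − 267 = 98 days remain in 1951.
Full years 1952–1961: 7 common + 3 leap = 7×365 + 3×366 = 3653 days.
Total: 98 + 3653 + 236 = 3987 days.

3987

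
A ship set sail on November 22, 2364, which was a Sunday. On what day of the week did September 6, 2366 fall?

November 2364: 30 − 22 = 8 days remain.
Then 21 full months totalling 639 days.
September 1–6, 2366: 6 days.
Total: 8 + 639 + 6 = 653 days.
653 mod 7 = 2, so 2 days after Sunday is Tuesday.

Tuesday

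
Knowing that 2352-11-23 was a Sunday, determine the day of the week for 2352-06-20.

Count forward from the earlier date (June 20, 2352) to the later (November 23, 2352):
June 2352: 30 − 20 = 10 days remain.
Then July (31), August (31), September (30), October (31): 31 + 31 + 30 + 31 = 123 days.
November 1–23, 2352: 23 days.
Total: 10 + 123 + 23 = 156 days.
156 mod 7 = 2, so 2 days before Sunday is Friday.

Friday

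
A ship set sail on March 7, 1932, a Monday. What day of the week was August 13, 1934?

March 1932: 31 − 7 = 24 days remain.
Then 28 full months totalling 852 days.
August 1–13, 1934: 13 days.
Total: 24 + 852 + 13 = 889 days.
889 is a multiple of 7, so August 13, 1934 falls on the same weekday: Monday.

Monday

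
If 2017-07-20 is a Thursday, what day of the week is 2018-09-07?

July 20, 2017 → July 20, 2018: 365 days.
July 2018: 31 − 20 = 11 days remain.
Then August (31): 31 days.
September 1–7, 2018: 7 days.
Residual: 49 days.
Total: 414 days.
414 mod 7 = 1, so 1 day after Thursday is Friday.

Friday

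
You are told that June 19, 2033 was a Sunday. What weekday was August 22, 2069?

Thursday

Day-of-year of June 19, 2033: 170.
Day-of-year of August 22, 2069: 234.
2033 has 365 days, so 365 − 170 = 195 days remain in 2033.
Full years 2034–2068: 26 common + 9 leap = 26×365 + 9×366 = 12784 days.
Total: 195 + 12784 + 234 = 13213 days.
13213 mod 7 = 4, so 4 days after Sunday is Thursday.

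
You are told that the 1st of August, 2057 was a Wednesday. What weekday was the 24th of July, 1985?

Count forward from the earlier date (July 24, 1985) to the later (August 1, 2057):
From July 24, 1985 to July 24, 2057: 72 years, of which 18 contain a Feb 29 — 54×365 + 18×366 = 26298 days.
(2000 is a leap year (divisible by 400).)
July 2057: 31 − 24 = 7 days remain.
August 1, 2057: 1 day.
Residual: 8 days.
Total: 26306 days.
26306 is a multiple of 7, so the 24th of July, 1985 falls on the same weekday: Wednesday.

Wednesday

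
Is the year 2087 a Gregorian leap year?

No

2087 is not a leap year.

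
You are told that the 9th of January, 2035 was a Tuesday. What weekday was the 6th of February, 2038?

Saturday

Day-of-year of January 9, 2035: 9.
Day-of-year of February 6, 2038: 37.
2035 has 365 days, so 365 − 9 = 356 days remain in 2035.
Full years: 2036: 366; 2037: 365. Sum = 731.
Total: 356 + 731 + 37 = 1124 days.
1124 mod 7 = 4, so 4 days after Tuesday is Saturday.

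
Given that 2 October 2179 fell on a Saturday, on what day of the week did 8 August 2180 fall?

Day-of-year of October 2, 2179: 275.
Day-of-year of August 8, 2180: 221.
2179 has 365 days, so 365 − 275 = 90 days remain in 2179.
Total: 90 + 221 = 311 days.
311 mod 7 = 3, so 3 days after Saturday is Tuesday.

Tuesday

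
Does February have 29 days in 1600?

Yes

1600 is a leap year (divisible by 400).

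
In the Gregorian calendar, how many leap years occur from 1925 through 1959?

8

Years divisible by 4 in [1925, 1959]: 1928, 1932, 1936, 1940, 1944, 1948, 1952, 1956.
No century exceptions apply. Count: 8.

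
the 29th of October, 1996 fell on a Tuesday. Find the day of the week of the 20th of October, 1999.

October 29, 1996 → October 29, 1997: 365 days.
October 29, 1997 → October 29, 1998: 365 days.
October 1998: 31 − 29 = 2 days remain.
Then 11 full months totalling 334 days.
October 1–20, 1999: 20 days.
Residual: 356 days.
Total: 1086 days.
1086 mod 7 = 1, so 1 day after Tuesday is Wednesday.

Wednesday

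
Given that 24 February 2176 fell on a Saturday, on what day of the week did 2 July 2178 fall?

Thursday

Day-of-year of February 24, 2176: 55.
Day-of-year of July 2, 2178: 183.
2176 has 366 days, so 366 − 55 = 311 days remain in 2176.
Full years: 2177: 365. Sum = 365.
Total: 311 + 365 + 183 = 859 days.
859 mod 7 = 5, so 5 days after Saturday is Thursday.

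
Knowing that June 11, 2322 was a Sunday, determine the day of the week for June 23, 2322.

Within June 2322: 23 − 11 = 12 days.
12 mod 7 = 5, so 5 days after Sunday is Friday.

Friday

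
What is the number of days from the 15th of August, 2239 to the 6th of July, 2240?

August 2239: 31 − 15 = 16 days remain.
Then 10 full months totalling 304 days.
July 1–6, 2240: 6 days.
Total: 16 + 304 + 6 = 326 days.

326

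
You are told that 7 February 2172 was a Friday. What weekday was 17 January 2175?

Tuesday

February 7, 2172 → February 7, 2173: 366 days (2172 is a leap year).
February 7, 2173 → February 7, 2174: 365 days.
February 2174: 28 − 7 = 21 days remain (2174 is not a leap year, so February has 28 days).
Then 10 full months totalling 306 days.
January 1–17, 2175: 17 days.
Residual: 344 days.
Total: 1075 days.
1075 mod 7 = 4, so 4 days after Friday is Tuesday.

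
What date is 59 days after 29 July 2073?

26 September 2073

Count 59 days after July 29, 2073:
July 2073: 31 − 29 = 2 days remain.
Then August (31): 31 days.
September 1–26, 2073: 26 days.
Total: 2 + 31 + 26 = 59 days.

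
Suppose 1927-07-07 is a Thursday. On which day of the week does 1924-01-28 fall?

Count forward from the earlier date (January 28, 1924) to the later (July 7, 1927):
January 28, 1924 → January 28, 1925: 366 days (1924 is a leap year).
January 28, 1925 → January 28, 1926: 365 days.
January 28, 1926 → January 28, 1927: 365 days.
January 1927: 31 − 28 = 3 days remain.
Then February 1927 (28), March (31), April (30), May (31), June (30): 28 + 31 + 30 + 31 + 30 = 150 days.
July 1–7, 1927: 7 days.
Residual: 160 days.
Total: 1256 days.
1256 mod 7 = 3, so 3 days before Thursday is Monday.

Monday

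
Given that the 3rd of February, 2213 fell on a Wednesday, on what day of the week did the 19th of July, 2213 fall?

February 2213: 28 − 3 = 25 days remain (2213 is not a leap year, so February has 28 days).
Then March (31), April (30), May (31), June (30): 31 + 30 + 31 + 30 = 122 days.
July 1–19, 2213: 19 days.
Total: 25 + 122 + 19 = 166 days.
166 mod 7 = 5, so 5 days after Wednesday is Monday.

Monday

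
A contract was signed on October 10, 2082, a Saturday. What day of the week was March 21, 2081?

Friday

Count forward from the earlier date (March 21, 2081) to the later (October 10, 2082):
March 2081: 31 − 21 = 10 days remain.
Then 18 full months totalling 548 days.
October 1–10, 2082: 10 days.
Total: 10 + 548 + 10 = 568 days.
568 mod 7 = 1, so 1 day before Saturday is Friday.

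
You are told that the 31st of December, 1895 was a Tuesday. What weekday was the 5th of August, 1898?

Day-of-year of December 31, 1895: 365.
Day-of-year of August 5, 1898: 217.
1895 has 365 days, so 365 − 365 = 0 days remain in 1895.
Full years: 1896: 366; 1897: 365. Sum = 731.
Total: 0 + 731 + 217 = 948 days.
948 mod 7 = 3, so 3 days after Tuesday is Friday.

Friday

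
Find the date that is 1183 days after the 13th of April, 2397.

the 9th of July, 2400

Count 1183 days after April 13, 2397:
April 13, 2397 → April 13, 2398: 365 days.
April 13, 2398 → April 13, 2399: 365 days.
April 13, 2399 → April 13, 2400: 366 days (2400 is a leap year (divisible by 400)).
April 2400: 30 − 13 = 17 days remain.
Then May (31), June (30): 31 + 30 = 61 days.
July 1–9, 2400: 9 days.
Residual: 87 days.
Total: 1183 days.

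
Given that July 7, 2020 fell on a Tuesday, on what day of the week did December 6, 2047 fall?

Day-of-year of July 7, 2020: 189.
Day-of-year of December 6, 2047: 340.
2020 has 366 days, so 366 − 189 = 177 days remain in 2020.
Full years 2021–2046: 20 common + 6 leap = 20×365 + 6×366 = 9496 days.
Total: 177 + 9496 + 340 = 10013 days.
10013 mod 7 = 3, so 3 days after Tuesday is Friday.

Friday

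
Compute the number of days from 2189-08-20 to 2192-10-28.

Day-of-year of August 20, 2189: 232.
Day-of-year of October 28, 2192: 302.
2189 has 365 days, so 365 − 232 = 133 days remain in 2189.
Full years: 2190: 365; 2191: 365. Sum = 730.
Total: 133 + 730 + 302 = 1165 days.

1165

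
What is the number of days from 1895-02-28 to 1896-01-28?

February 1895: 28 − 28 = 0 days remain (1895 is not a leap year, so February has 28 days).
Then 10 full months totalling 306 days.
January 1–28, 1896: 28 days.
Residual: 334 days.
Total: 334 days.

334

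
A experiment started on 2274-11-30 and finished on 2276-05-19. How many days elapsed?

November 30, 2274 → November 30, 2275: 365 days.
November 2275: 30 − 30 = 0 days remain.
Then December (31), January (31), February 2276 (29), March (31), April (30): 31 + 31 + 29 + 31 + 30 = 152 days.
May 1–19, 2276: 19 days.
Residual: 171 days.
Total: 536 days.

536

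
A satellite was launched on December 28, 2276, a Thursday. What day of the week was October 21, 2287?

Friday

From December 28, 2276 to December 28, 2286: 10 years, of which 2 contain a Feb 29 — 8×365 + 2×366 = 3652 days.
December 2286: 31 − 28 = 3 days remain.
Then 9 full months totalling 273 days.
October 1–21, 2287: 21 days.
Residual: 297 days.
Total: 3949 days.
3949 mod 7 = 1, so 1 day after Thursday is Friday.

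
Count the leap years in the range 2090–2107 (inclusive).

3

Years divisible by 4 in [2090, 2107]: 2092, 2096, 2100, 2104.
Of these, 2100 is divisible by 100 but not 400, so not leap.
Leap years: 4 − 1 = 3.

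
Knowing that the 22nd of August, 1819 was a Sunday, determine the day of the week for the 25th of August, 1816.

Sunday

Count forward from the earlier date (August 25, 1816) to the later (August 22, 1819):
August 25, 1816 → August 25, 1817: 365 days.
August 25, 1817 → August 25, 1818: 365 days.
August 1818: 31 − 25 = 6 days remain.
Then 11 full months totalling 334 days.
August 1–22, 1819: 22 days.
Residual: 362 days.
Total: 1092 days.
1092 is a multiple of 7, so the 25th of August, 1816 falls on the same weekday: Sunday.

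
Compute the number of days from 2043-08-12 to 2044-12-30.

506

August 12, 2043 → August 12, 2044: 366 days (2044 is a leap year).
August 2044: 31 − 12 = 19 days remain.
Then September (30), October (31), November (30): 30 + 31 + 30 = 91 days.
December 1–30, 2044: 30 days.
Residual: 140 days.
Total: 506 days.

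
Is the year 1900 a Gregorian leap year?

1900 is not a leap year (divisible by 100 but not 400).

No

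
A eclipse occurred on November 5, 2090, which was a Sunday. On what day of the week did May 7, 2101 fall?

From November 5, 2090 to November 5, 2100: 10 years, of which 2 contain a Feb 29 — 8×365 + 2×366 = 3652 days.
(2100 is not a leap year (divisible by 100 but not 400).)
November 2100: 30 − 5 = 25 days remain.
Then December (31), January (31), February 2101 (28), March (31), April (30): 31 + 31 + 28 + 31 + 30 = 151 days.
May 1–7, 2101: 7 days.
Residual: 183 days.
Total: 3835 days.
3835 mod 7 = 6, so 6 days after Sunday is Saturday.

Saturday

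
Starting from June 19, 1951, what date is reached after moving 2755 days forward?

January 3, 1959

Count 2755 days after June 19, 1951:
Day-of-year of June 19, 1951: 170.
Day-of-year of January 3, 1959: 3.
1951 has 365 days, so 365 − 170 = 195 days remain in 1951.
Full years 1952–1958: 5 common + 2 leap = 5×365 + 2×366 = 2557 days.
Total: 195 + 2557 + 3 = 2755 days.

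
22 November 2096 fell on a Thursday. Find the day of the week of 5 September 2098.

Friday

November 22, 2096 → November 22, 2097: 365 days.
November 2097: 30 − 22 = 8 days remain.
Then 9 full months totalling 274 days.
September 1–5, 2098: 5 days.
Residual: 287 days.
Total: 652 days.
652 mod 7 = 1, so 1 day after Thursday is Friday.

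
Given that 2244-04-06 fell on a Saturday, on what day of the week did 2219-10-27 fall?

Count forward from the earlier date (October 27, 2219) to the later (April 6, 2244):
Day-of-year of October 27, 2219: 300.
Day-of-year of April 6, 2244: 97.
2219 has 365 days, so 365 − 300 = 65 days remain in 2219.
Full years 2220–2243: 18 common + 6 leap = 18×365 + 6×366 = 8766 days.
Total: 65 + 8766 + 97 = 8928 days.
8928 mod 7 = 3, so 3 days before Saturday is Wednesday.

Wednesday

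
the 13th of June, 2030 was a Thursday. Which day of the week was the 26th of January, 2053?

Day-of-year of June 13, 2030: 164.
Day-of-year of January 26, 2053: 26.
2030 has 365 days, so 365 − 164 = 201 days remain in 2030.
Full years 2031–2052: 16 common + 6 leap = 16×365 + 6×366 = 8036 days.
Total: 201 + 8036 + 26 = 8263 days.
8263 mod 7 = 3, so 3 days after Thursday is Sunday.

Sunday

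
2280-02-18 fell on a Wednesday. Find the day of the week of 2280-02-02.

Monday

Count forward from the earlier date (February 2, 2280) to the later (February 18, 2280):
Within February 2280: 18 − 2 = 16 days.
16 mod 7 = 2, so 2 days before Wednesday is Monday.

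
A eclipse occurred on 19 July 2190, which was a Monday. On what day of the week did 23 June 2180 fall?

Friday

Count forward from the earlier date (June 23, 2180) to the later (July 19, 2190):
Day-of-year of June 23, 2180: 175.
Day-of-year of July 19, 2190: 200.
2180 has 366 days, so 366 − 175 = 191 days remain in 2180.
Full years 2181–2189: 7 common + 2 leap = 7×365 + 2×366 = 3287 days.
Total: 191 + 3287 + 200 = 3678 days.
3678 mod 7 = 3, so 3 days before Monday is Friday.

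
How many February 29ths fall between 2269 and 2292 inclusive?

Years divisible by 4 in [2269, 2292]: 2272, 2276, 2280, 2284, 2288, 2292.
No century exceptions apply. Count: 6.

6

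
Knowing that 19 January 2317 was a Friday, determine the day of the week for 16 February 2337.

From January 19, 2317 to January 19, 2337: 20 years, of which 5 contain a Feb 29 — 15×365 + 5×366 = 7305 days.
January 2337: 31 − 19 = 12 days remain.
February 1–16, 2337: 16 days (2337 is not a leap year).
Residual: 28 days.
Total: 7333 days.
7333 mod 7 = 4, so 4 days after Friday is Tuesday.

Tuesday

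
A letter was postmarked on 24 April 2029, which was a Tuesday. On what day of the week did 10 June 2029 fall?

Sunday

April 2029: 30 − 24 = 6 days remain.
Then May (31): 31 days.
June 1–10, 2029: 10 days.
Total: 6 + 31 + 10 = 47 days.
47 mod 7 = 5, so 5 days after Tuesday is Sunday.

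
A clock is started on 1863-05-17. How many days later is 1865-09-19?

Day-of-year of May 17, 1863: 137.
Day-of-year of September 19, 1865: 262.
1863 has 365 days, so 365 − 137 = 228 days remain in 1863.
Full years: 1864: 366. Sum = 366.
Total: 228 + 366 + 262 = 856 days.

856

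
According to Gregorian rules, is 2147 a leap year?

No

2147 is not a leap year.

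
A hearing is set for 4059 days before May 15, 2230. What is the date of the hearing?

April 4, 2219

Count 4059 days before May 15, 2230:
Day-of-year of April 4, 2219: 94.
Day-of-year of May 15, 2230: 135.
2219 has 365 days, so 365 − 94 = 271 days remain in 2219.
Full years 2220–2229: 7 common + 3 leap = 7×365 + 3×366 = 3653 days.
Total: 271 + 3653 + 135 = 4059 days.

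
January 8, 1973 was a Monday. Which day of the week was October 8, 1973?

January 1973: 31 − 8 = 23 days remain.
Then February 1973 (28), March (31), April (30), May (31), June (30), July (31), August (31), September (30): 28 + 31 + 30 + 31 + 30 + 31 + 31 + 30 = 242 days.
October 1–8, 1973: 8 days.
Total: 23 + 242 + 8 = 273 days.
273 is a multiple of 7, so October 8, 1973 falls on the same weekday: Monday.

Monday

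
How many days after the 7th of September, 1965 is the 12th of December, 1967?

826

September 1965: 30 − 7 = 23 days remain.
Then 26 full months totalling 791 days.
December 1–12, 1967: 12 days.
Total: 23 + 791 + 12 = 826 days.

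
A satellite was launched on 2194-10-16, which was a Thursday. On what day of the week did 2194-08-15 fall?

Count forward from the earlier date (August 15, 2194) to the later (October 16, 2194):
August 2194: 31 − 15 = 16 days remain.
Then September (30): 30 days.
October 1–16, 2194: 16 days.
Total: 16 + 30 + 16 = 62 days.
62 mod 7 = 6, so 6 days before Thursday is Friday.

Friday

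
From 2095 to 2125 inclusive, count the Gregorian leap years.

7

Years divisible by 4 in [2095, 2125]: 2096, 2100, 2104, 2108, 2112, 2116, 2120, 2124.
Of these, 2100 is divisible by 100 but not 400, so not leap.
Leap years: 8 − 1 = 7.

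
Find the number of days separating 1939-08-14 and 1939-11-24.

August 1939: 31 − 14 = 17 days remain.
Then September (30), October (31): 30 + 31 = 61 days.
November 1–24, 1939: 24 days.
Total: 17 + 61 + 24 = 102 days.

102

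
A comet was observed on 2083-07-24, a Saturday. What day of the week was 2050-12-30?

Count forward from the earlier date (December 30, 2050) to the later (July 24, 2083):
Day-of-year of December 30, 2050: 364.
Day-of-year of July 24, 2083: 205.
2050 has 365 days, so 365 − 364 = 1 days remain in 2050.
Full years 2051–2082: 24 common + 8 leap = 24×365 + 8×366 = 11688 days.
Total: 1 + 11688 + 205 = 11894 days.
11894 mod 7 = 1, so 1 day before Saturday is Friday.

Friday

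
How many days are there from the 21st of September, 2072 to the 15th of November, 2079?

From September 21, 2072 to September 21, 2079: 7 years, of which 1 contains a Feb 29 — 6×365 + 1×366 = 2556 days.
September 2079: 30 − 21 = 9 days remain.
Then October (31): 31 days.
November 1–15, 2079: 15 days.
Residual: 55 days.
Total: 2611 days.

2611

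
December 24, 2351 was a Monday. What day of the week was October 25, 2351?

Count forward from the earlier date (October 25, 2351) to the later (December 24, 2351):
October 2351: 31 − 25 = 6 days remain.
Then November (30): 30 days.
December 1–24, 2351: 24 days.
Total: 6 + 30 + 24 = 60 days.
60 mod 7 = 4, so 4 days before Monday is Thursday.

Thursday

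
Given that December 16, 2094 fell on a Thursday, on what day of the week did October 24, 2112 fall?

Day-of-year of December 16, 2094: 350.
Day-of-year of October 24, 2112: 298.
2094 has 365 days, so 365 − 350 = 15 days remain in 2094.
Full years 2095–2111: 14 common + 3 leap = 14×365 + 3×366 = 6208 days.
Total: 15 + 6208 + 298 = 6521 days.
6521 mod 7 = 4, so 4 days after Thursday is Monday.

Monday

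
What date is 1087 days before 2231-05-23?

2228-05-31

Count 1087 days before May 23, 2231:
May 31, 2228 → May 31, 2229: 365 days.
May 31, 2229 → May 31, 2230: 365 days.
May 2230: 31 − 31 = 0 days remain.
Then 11 full months totalling 334 days.
May 1–23, 2231: 23 days.
Residual: 357 days.
Total: 1087 days.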